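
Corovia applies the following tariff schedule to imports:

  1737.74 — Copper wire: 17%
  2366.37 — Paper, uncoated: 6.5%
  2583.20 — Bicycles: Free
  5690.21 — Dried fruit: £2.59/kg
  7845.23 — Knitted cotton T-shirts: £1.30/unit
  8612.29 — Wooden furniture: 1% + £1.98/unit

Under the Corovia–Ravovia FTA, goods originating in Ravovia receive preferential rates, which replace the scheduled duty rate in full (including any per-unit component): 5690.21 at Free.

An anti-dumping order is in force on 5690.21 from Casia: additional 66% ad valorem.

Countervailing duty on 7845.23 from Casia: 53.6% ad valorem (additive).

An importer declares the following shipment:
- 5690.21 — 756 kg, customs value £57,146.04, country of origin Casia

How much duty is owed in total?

£39,674.43

Line 1 (5690.21, Casia, 756 kg, £57,146.04):
Base rate for 5690.21 is £2.59/kg.
5690.21 has an FTA preferential rate, but origin Casia is not Ravovia; base rate stands.
Additional duty on 5690.21 from Casia: +66% ad valorem. Applied ad valorem rate = 66%.
Duty = £57,146.04 × 66% + 756 × £2.59 = £39,674.43.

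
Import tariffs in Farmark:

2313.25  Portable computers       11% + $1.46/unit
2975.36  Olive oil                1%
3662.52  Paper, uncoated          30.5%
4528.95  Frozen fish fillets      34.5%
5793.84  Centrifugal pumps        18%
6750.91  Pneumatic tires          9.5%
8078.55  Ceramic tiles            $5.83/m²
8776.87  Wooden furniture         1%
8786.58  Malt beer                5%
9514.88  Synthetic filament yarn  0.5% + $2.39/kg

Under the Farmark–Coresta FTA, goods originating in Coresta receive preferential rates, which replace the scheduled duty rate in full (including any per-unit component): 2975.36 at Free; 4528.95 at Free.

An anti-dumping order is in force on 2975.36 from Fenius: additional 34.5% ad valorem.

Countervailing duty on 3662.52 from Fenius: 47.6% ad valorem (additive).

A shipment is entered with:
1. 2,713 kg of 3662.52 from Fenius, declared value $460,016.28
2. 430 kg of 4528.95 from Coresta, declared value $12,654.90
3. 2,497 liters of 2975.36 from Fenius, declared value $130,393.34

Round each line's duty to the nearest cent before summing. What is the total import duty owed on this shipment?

Line 1 (3662.52, Fenius, 2,713 kg, $460,016.28):
Base rate for 3662.52 is 30.5%.
Additional duty on 3662.52 from Fenius: +47.6%. Applied ad valorem rate: 30.5% + 47.6% = 78.1%.
Duty = $460,016.28 × 78.1% = $359,272.71.
Line 2 (4528.95, Coresta, 430 kg, $12,654.90):
Base rate for 4528.95 is 34.5%.
Origin Coresta qualifies under the Farmark–Coresta agreement and 4528.95 is covered: preferential rate Free applies instead.
Duty = $12,654.90 × 0% = $0.00.
Line 3 (2975.36, Fenius, 2,497 liters, $130,393.34):
Base rate for 2975.36 is 1%.
2975.36 has an FTA preferential rate, but origin Fenius is not Coresta; base rate stands.
Additional duty on 2975.36 from Fenius: +34.5%. Applied ad valorem rate: 1% + 34.5% = 35.5%.
Duty = $130,393.34 × 35.5% = $46,289.64.
Total = $359,272.71 + $0.00 + $46,289.64 = $405,562.35.

$405,562.35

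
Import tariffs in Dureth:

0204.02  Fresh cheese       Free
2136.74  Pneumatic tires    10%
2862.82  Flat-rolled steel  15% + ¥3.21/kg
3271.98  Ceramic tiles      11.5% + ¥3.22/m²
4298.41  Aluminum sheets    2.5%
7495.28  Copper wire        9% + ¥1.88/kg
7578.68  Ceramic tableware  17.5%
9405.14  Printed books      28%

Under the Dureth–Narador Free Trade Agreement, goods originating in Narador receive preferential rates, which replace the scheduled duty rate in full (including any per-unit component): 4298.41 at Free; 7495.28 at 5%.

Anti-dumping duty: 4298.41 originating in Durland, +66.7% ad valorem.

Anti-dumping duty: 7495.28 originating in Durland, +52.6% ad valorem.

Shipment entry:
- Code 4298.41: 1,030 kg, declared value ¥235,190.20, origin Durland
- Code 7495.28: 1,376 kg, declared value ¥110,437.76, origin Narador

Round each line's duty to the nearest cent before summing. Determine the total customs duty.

¥168,273.51

Line 1 (4298.41, Durland, 1,030 kg, ¥235,190.20):
Base rate for 4298.41 is 2.5%.
4298.41 has an FTA preferential rate, but origin Durland is not Narador; base rate stands.
Additional duty on 4298.41 from Durland: +66.7%. Applied ad valorem rate: 2.5% + 66.7% = 69.2%.
Duty = ¥235,190.20 × 69.2% = ¥162,751.62.
Line 2 (7495.28, Narador, 1,376 kg, ¥110,437.76):
Base rate for 7495.28 is 9% + ¥1.88/kg.
Origin Narador qualifies under the Dureth–Narador agreement and 7495.28 is covered: preferential rate 5% applies instead.
The additional-duty order on 7495.28 targets Durland, not Narador; it does not apply.
Duty = ¥110,437.76 × 5% = ¥5,521.89.
Total = ¥162,751.62 + ¥5,521.89 = ¥168,273.51.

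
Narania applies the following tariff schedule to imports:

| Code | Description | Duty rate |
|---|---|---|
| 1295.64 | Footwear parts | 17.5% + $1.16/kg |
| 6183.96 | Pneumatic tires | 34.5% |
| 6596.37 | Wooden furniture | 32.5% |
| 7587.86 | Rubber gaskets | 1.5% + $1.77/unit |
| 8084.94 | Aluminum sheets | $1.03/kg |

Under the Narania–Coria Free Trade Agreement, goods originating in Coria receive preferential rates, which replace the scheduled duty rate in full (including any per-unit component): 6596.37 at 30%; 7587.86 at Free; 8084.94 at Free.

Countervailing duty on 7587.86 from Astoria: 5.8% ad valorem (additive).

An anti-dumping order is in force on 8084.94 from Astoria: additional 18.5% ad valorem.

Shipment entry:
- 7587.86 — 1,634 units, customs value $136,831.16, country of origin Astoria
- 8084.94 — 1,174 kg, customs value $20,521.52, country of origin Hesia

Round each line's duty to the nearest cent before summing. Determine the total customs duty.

Line 1 (7587.86, Astoria, 1,634 units, $136,831.16):
Base rate for 7587.86 is 1.5% + $1.77/unit.
7587.86 has an FTA preferential rate, but origin Astoria is not Coria; base rate stands.
Additional duty on 7587.86 from Astoria: +5.8%. Applied ad valorem rate: 1.5% + 5.8% = 7.3%.
Duty = $136,831.16 × 7.3% + 1,634 × $1.77 = $12,880.85.
Line 2 (8084.94, Hesia, 1,174 kg, $20,521.52):
Base rate for 8084.94 is $1.03/kg.
8084.94 has an FTA preferential rate, but origin Hesia is not Coria; base rate stands.
The additional-duty order on 8084.94 targets Astoria, not Hesia; it does not apply.
Duty = 1,174 × $1.03 = $1,209.22.
Total = $12,880.85 + $1,209.22 = $14,090.07.

$14,090.07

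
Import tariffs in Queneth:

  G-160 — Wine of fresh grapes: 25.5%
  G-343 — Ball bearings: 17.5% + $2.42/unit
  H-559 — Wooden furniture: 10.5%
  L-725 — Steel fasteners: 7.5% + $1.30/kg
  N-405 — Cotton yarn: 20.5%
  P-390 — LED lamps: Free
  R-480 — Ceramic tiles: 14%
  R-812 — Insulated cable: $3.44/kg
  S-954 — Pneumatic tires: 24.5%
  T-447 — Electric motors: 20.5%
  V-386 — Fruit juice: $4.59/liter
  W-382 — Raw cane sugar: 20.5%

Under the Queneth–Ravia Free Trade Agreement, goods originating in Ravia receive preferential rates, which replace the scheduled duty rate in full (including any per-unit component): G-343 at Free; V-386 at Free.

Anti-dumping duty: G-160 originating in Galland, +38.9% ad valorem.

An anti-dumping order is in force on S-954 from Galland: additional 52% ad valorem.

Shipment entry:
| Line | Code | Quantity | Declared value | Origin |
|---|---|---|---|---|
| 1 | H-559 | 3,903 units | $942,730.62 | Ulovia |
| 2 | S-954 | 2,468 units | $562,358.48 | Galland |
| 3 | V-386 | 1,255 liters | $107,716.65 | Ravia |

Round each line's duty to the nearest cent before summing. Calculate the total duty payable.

$529,190.96

Line 1 (H-559, Ulovia, 3,903 units, $942,730.62):
Base rate for H-559 is 10.5%.
Duty = $942,730.62 × 10.5% = $98,986.72.
Line 2 (S-954, Galland, 2,468 units, $562,358.48):
Base rate for S-954 is 24.5%.
Additional duty on S-954 from Galland: +52%. Applied ad valorem rate: 24.5% + 52% = 76.5%.
Duty = $562,358.48 × 76.5% = $430,204.24.
Line 3 (V-386, Ravia, 1,255 liters, $107,716.65):
Base rate for V-386 is $4.59/liter.
Origin Ravia qualifies under the Queneth–Ravia agreement and V-386 is covered: preferential rate Free applies instead.
Duty = $107,716.65 × 0% = $0.00.
Total = $98,986.72 + $430,204.24 + $0.00 = $529,190.96.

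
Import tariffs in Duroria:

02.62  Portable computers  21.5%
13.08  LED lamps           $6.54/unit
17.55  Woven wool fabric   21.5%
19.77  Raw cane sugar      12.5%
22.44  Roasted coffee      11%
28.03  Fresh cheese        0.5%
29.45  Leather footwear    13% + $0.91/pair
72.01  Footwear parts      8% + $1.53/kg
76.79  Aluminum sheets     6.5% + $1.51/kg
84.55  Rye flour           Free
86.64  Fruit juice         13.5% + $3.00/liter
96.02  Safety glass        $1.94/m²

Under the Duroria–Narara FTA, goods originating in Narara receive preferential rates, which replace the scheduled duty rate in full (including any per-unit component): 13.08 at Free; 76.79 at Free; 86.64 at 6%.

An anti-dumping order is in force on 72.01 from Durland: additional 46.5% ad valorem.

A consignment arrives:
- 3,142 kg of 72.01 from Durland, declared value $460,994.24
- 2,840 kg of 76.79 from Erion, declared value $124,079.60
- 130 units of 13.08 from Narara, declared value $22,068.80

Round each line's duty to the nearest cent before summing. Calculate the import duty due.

$268,402.69

Line 1 (72.01, Durland, 3,142 kg, $460,994.24):
Base rate for 72.01 is 8% + $1.53/kg.
Additional duty on 72.01 from Durland: +46.5%. Applied ad valorem rate: 8% + 46.5% = 54.5%.
Duty = $460,994.24 × 54.5% + 3,142 × $1.53 = $256,049.12.
Line 2 (76.79, Erion, 2,840 kg, $124,079.60):
Base rate for 76.79 is 6.5% + $1.51/kg.
76.79 has an FTA preferential rate, but origin Erion is not Narara; base rate stands.
Duty = $124,079.60 × 6.5% + 2,840 × $1.51 = $12,353.57.
Line 3 (13.08, Narara, 130 units, $22,068.80):
Base rate for 13.08 is $6.54/unit.
Origin Narara qualifies under the Duroria–Narara agreement and 13.08 is covered: preferential rate Free applies instead.
Duty = $22,068.80 × 0% = $0.00.
Total = $256,049.12 + $12,353.57 + $0.00 = $268,402.69.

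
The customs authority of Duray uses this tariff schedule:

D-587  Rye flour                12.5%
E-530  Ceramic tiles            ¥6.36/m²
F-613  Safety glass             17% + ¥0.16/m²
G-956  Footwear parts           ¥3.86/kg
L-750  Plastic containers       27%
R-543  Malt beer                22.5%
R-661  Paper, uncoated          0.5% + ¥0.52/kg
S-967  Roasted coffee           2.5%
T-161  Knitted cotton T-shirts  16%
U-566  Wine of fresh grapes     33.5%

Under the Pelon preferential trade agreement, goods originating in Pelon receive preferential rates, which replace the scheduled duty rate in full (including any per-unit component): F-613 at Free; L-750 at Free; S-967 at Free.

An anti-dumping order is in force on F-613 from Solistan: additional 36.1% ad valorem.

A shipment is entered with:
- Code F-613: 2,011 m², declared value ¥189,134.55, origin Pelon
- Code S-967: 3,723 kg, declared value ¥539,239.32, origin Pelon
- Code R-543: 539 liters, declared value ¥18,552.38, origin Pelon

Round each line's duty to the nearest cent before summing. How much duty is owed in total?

¥4,174.29

Line 1 (F-613, Pelon, 2,011 m², ¥189,134.55):
Base rate for F-613 is 17% + ¥0.16/m².
Origin Pelon qualifies under the Duray–Pelon agreement and F-613 is covered: preferential rate Free applies instead.
The additional-duty order on F-613 targets Solistan, not Pelon; it does not apply.
Duty = ¥189,134.55 × 0% = ¥0.00.
Line 2 (S-967, Pelon, 3,723 kg, ¥539,239.32):
Base rate for S-967 is 2.5%.
Origin Pelon qualifies under the Duray–Pelon agreement and S-967 is covered: preferential rate Free applies instead.
Duty = ¥539,239.32 × 0% = ¥0.00.
Line 3 (R-543, Pelon, 539 liters, ¥18,552.38):
Base rate for R-543 is 22.5%.
Origin Pelon is the FTA partner but R-543 is not on the preference list; base rate stands.
Duty = ¥18,552.38 × 22.5% = ¥4,174.29.
Total = ¥0.00 + ¥0.00 + ¥4,174.29 = ¥4,174.29.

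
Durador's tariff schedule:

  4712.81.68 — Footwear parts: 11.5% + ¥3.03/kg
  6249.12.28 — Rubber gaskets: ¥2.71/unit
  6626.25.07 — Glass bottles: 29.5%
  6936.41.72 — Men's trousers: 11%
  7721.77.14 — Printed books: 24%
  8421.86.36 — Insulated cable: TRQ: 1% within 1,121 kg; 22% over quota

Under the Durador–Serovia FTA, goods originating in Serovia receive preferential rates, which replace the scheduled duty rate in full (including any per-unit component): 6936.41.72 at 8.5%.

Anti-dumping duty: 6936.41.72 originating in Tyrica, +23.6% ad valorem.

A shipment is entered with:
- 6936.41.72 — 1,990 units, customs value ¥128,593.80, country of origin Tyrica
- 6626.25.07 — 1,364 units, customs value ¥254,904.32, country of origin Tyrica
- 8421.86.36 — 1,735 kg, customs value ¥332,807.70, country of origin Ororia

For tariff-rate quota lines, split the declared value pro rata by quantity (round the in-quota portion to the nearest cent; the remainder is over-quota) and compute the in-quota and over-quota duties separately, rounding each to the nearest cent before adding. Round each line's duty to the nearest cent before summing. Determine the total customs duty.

Line 1 (6936.41.72, Tyrica, 1,990 units, ¥128,593.80):
Base rate for 6936.41.72 is 11%.
6936.41.72 has an FTA preferential rate, but origin Tyrica is not Serovia; base rate stands.
Additional duty on 6936.41.72 from Tyrica: +23.6%. Applied ad valorem rate: 11% + 23.6% = 34.6%.
Duty = ¥128,593.80 × 34.6% = ¥44,493.45.
Line 2 (6626.25.07, Tyrica, 1,364 units, ¥254,904.32):
Base rate for 6626.25.07 is 29.5%.
Duty = ¥254,904.32 × 29.5% = ¥75,196.77.
Line 3 (8421.86.36, Ororia, 1,735 kg, ¥332,807.70):
Code 8421.86.36 is under a tariff-rate quota (threshold 1,121 kg). In-quota: 1,121 kg at 1%; over-quota: 614 kg at 22%.
Pro-rata value split: in-quota = ¥332,807.70 × 1,121/1,735 = ¥215,030.22; over-quota = ¥332,807.70 − ¥215,030.22 = ¥117,777.48.
In-quota duty = ¥215,030.22 × 1% = ¥2,150.30. Over-quota duty = ¥117,777.48 × 22% = ¥25,911.05.
Line duty = ¥2,150.30 + ¥25,911.05 = ¥28,061.35.
Total = ¥44,493.45 + ¥75,196.77 + ¥28,061.35 = ¥147,751.57.

¥147,751.57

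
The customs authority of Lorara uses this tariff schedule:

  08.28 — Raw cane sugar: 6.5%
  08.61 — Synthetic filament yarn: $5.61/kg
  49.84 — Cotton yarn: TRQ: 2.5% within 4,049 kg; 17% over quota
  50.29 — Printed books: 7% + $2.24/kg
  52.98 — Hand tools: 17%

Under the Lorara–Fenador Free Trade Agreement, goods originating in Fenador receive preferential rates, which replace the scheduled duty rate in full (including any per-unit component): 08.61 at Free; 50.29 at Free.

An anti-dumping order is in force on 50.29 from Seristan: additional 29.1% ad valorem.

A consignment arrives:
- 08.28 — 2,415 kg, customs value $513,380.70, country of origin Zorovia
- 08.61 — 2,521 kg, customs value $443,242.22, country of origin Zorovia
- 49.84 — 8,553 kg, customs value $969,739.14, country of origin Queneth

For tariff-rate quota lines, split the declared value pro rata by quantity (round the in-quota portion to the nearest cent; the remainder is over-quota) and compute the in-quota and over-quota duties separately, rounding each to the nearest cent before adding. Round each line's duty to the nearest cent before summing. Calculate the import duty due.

$145,802.25

Line 1 (08.28, Zorovia, 2,415 kg, $513,380.70):
Base rate for 08.28 is 6.5%.
Duty = $513,380.70 × 6.5% = $33,369.75.
Line 2 (08.61, Zorovia, 2,521 kg, $443,242.22):
Base rate for 08.61 is $5.61/kg.
08.61 has an FTA preferential rate, but origin Zorovia is not Fenador; base rate stands.
Duty = 2,521 × $5.61 = $14,142.81.
Line 3 (49.84, Queneth, 8,553 kg, $969,739.14):
Code 49.84 is under a tariff-rate quota (threshold 4,049 kg). In-quota: 4,049 kg at 2.5%; over-quota: 4,504 kg at 17%.
Pro-rata value split: in-quota = $969,739.14 × 4,049/8,553 = $459,075.62; over-quota = $969,739.14 − $459,075.62 = $510,663.52.
In-quota duty = $459,075.62 × 2.5% = $11,476.89. Over-quota duty = $510,663.52 × 17% = $86,812.80.
Line duty = $11,476.89 + $86,812.80 = $98,289.69.
Total = $33,369.75 + $14,142.81 + $98,289.69 = $145,802.25.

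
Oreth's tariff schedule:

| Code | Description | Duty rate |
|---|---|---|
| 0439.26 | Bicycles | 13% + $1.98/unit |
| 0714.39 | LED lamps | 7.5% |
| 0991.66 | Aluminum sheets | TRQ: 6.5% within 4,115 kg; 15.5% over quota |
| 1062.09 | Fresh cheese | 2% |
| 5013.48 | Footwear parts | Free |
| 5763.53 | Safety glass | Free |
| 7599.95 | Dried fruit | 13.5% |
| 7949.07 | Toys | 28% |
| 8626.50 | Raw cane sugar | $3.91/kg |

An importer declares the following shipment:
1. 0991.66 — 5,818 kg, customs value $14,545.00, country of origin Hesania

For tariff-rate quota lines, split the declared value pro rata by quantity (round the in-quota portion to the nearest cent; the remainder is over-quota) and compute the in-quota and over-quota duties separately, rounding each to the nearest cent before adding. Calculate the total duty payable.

$1,328.60

Line 1 (0991.66, Hesania, 5,818 kg, $14,545.00):
Code 0991.66 is under a tariff-rate quota (threshold 4,115 kg). In-quota: 4,115 kg at 6.5%; over-quota: 1,703 kg at 15.5%.
Pro-rata value split: in-quota = $14,545.00 × 4,115/5,818 = $10,287.50; over-quota = $14,545.00 − $10,287.50 = $4,257.50.
In-quota duty = $10,287.50 × 6.5% = $668.69. Over-quota duty = $4,257.50 × 15.5% = $659.91.
Line duty = $668.69 + $659.91 = $1,328.60.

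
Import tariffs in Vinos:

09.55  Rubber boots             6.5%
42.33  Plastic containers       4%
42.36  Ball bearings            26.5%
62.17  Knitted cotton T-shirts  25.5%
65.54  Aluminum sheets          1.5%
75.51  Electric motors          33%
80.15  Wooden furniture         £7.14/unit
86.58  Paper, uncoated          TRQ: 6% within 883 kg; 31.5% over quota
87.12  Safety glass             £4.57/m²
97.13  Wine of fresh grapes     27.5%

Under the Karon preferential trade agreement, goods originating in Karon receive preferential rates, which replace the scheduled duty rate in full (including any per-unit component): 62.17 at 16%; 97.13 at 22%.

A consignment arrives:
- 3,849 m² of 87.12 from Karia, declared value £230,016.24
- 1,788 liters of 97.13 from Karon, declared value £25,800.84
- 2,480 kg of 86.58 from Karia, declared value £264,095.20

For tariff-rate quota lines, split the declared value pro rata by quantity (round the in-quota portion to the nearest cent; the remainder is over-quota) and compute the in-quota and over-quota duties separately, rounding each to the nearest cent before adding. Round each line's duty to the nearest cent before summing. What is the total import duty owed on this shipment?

£82,478.28

Line 1 (87.12, Karia, 3,849 m², £230,016.24):
Base rate for 87.12 is £4.57/m².
Duty = 3,849 × £4.57 = £17,589.93.
Line 2 (97.13, Karon, 1,788 liters, £25,800.84):
Base rate for 97.13 is 27.5%.
Origin Karon qualifies under the Vinos–Karon agreement and 97.13 is covered: preferential rate 22% applies instead.
Duty = £25,800.84 × 22% = £5,676.18.
Line 3 (86.58, Karia, 2,480 kg, £264,095.20):
Code 86.58 is under a tariff-rate quota (threshold 883 kg). In-quota: 883 kg at 6%; over-quota: 1,597 kg at 31.5%.
Pro-rata value split: in-quota = £264,095.20 × 883/2,480 = £94,030.67; over-quota = £264,095.20 − £94,030.67 = £170,064.53.
In-quota duty = £94,030.67 × 6% = £5,641.84. Over-quota duty = £170,064.53 × 31.5% = £53,570.33.
Line duty = £5,641.84 + £53,570.33 = £59,212.17.
Total = £17,589.93 + £5,676.18 + £59,212.17 = £82,478.28.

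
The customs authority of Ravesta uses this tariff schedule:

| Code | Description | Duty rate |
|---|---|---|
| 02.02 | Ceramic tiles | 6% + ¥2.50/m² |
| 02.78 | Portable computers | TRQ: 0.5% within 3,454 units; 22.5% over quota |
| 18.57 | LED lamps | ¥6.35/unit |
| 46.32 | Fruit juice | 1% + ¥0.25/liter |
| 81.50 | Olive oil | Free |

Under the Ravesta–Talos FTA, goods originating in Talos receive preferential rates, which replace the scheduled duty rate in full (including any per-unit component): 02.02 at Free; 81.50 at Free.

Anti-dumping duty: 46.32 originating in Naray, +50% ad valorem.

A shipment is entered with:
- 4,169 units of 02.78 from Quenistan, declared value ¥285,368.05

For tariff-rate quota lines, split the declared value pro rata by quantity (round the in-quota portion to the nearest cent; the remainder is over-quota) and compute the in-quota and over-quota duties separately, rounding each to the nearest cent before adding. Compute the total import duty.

¥12,194.02

Line 1 (02.78, Quenistan, 4,169 units, ¥285,368.05):
Code 02.78 is under a tariff-rate quota (threshold 3,454 units). In-quota: 3,454 units at 0.5%; over-quota: 715 units at 22.5%.
Pro-rata value split: in-quota = ¥285,368.05 × 3,454/4,169 = ¥236,426.30; over-quota = ¥285,368.05 − ¥236,426.30 = ¥48,941.75.
In-quota duty = ¥236,426.30 × 0.5% = ¥1,182.13. Over-quota duty = ¥48,941.75 × 22.5% = ¥11,011.89.
Line duty = ¥1,182.13 + ¥11,011.89 = ¥12,194.02.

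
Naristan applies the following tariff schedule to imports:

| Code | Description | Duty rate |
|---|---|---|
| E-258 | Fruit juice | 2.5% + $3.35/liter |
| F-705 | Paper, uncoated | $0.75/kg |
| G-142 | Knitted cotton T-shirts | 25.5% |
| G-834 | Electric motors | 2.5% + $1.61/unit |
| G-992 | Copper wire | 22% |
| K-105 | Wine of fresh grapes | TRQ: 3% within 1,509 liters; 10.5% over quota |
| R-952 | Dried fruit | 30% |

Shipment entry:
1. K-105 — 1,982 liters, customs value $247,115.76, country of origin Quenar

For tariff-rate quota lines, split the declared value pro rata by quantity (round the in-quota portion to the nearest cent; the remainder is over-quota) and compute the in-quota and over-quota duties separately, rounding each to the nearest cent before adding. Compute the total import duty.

Line 1 (K-105, Quenar, 1,982 liters, $247,115.76):
Code K-105 is under a tariff-rate quota (threshold 1,509 liters). In-quota: 1,509 liters at 3%; over-quota: 473 liters at 10.5%.
Pro-rata value split: in-quota = $247,115.76 × 1,509/1,982 = $188,142.12; over-quota = $247,115.76 − $188,142.12 = $58,973.64.
In-quota duty = $188,142.12 × 3% = $5,644.26. Over-quota duty = $58,973.64 × 10.5% = $6,192.23.
Line duty = $5,644.26 + $6,192.23 = $11,836.49.

$11,836.49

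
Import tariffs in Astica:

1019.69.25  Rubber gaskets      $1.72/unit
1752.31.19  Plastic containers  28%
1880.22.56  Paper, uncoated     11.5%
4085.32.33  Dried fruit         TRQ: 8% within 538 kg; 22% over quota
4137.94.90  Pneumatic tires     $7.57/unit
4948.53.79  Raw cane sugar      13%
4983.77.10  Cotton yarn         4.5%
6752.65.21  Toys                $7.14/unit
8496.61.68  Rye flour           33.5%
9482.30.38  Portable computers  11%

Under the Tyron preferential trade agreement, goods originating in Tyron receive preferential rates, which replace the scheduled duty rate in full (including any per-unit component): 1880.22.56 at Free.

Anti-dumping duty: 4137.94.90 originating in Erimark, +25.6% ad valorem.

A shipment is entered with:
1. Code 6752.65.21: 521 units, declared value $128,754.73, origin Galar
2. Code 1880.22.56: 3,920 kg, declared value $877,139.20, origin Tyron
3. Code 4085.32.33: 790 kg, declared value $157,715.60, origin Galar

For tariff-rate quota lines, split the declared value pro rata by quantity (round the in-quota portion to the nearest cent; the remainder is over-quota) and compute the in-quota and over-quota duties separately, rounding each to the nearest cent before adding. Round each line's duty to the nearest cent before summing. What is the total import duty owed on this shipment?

Line 1 (6752.65.21, Galar, 521 units, $128,754.73):
Base rate for 6752.65.21 is $7.14/unit.
Duty = 521 × $7.14 = $3,719.94.
Line 2 (1880.22.56, Tyron, 3,920 kg, $877,139.20):
Base rate for 1880.22.56 is 11.5%.
Origin Tyron qualifies under the Astica–Tyron agreement and 1880.22.56 is covered: preferential rate Free applies instead.
Duty = $877,139.20 × 0% = $0.00.
Line 3 (4085.32.33, Galar, 790 kg, $157,715.60):
Code 4085.32.33 is under a tariff-rate quota (threshold 538 kg). In-quota: 538 kg at 8%; over-quota: 252 kg at 22%.
Pro-rata value split: in-quota = $157,715.60 × 538/790 = $107,406.32; over-quota = $157,715.60 − $107,406.32 = $50,309.28.
In-quota duty = $107,406.32 × 8% = $8,592.51. Over-quota duty = $50,309.28 × 22% = $11,068.04.
Line duty = $8,592.51 + $11,068.04 = $19,660.55.
Total = $3,719.94 + $0.00 + $19,660.55 = $23,380.49.

$23,380.49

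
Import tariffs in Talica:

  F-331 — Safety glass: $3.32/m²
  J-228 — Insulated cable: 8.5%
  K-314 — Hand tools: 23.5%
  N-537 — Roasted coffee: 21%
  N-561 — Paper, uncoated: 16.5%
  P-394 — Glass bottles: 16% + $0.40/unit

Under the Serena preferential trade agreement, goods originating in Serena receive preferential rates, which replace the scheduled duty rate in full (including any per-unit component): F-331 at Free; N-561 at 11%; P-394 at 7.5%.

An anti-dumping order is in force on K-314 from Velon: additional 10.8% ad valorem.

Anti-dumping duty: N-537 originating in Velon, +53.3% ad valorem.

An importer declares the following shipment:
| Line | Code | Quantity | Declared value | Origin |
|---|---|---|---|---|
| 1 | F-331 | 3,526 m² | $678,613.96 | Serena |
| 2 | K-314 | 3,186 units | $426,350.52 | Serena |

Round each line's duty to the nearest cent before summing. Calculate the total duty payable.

Line 1 (F-331, Serena, 3,526 m², $678,613.96):
Base rate for F-331 is $3.32/m².
Origin Serena qualifies under the Talica–Serena agreement and F-331 is covered: preferential rate Free applies instead.
Duty = $678,613.96 × 0% = $0.00.
Line 2 (K-314, Serena, 3,186 units, $426,350.52):
Base rate for K-314 is 23.5%.
Origin Serena is the FTA partner but K-314 is not on the preference list; base rate stands.
The additional-duty order on K-314 targets Velon, not Serena; it does not apply.
Duty = $426,350.52 × 23.5% = $100,192.37.
Total = $0.00 + $100,192.37 = $100,192.37.

$100,192.37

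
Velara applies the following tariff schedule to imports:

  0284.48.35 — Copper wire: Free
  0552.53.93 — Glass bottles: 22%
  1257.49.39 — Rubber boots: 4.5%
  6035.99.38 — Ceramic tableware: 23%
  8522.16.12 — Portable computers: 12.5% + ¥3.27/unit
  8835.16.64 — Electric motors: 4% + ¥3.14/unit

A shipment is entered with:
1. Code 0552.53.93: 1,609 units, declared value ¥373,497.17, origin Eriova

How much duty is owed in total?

Line 1 (0552.53.93, Eriova, 1,609 units, ¥373,497.17):
Base rate for 0552.53.93 is 22%.
Duty = ¥373,497.17 × 22% = ¥82,169.38.

¥82,169.38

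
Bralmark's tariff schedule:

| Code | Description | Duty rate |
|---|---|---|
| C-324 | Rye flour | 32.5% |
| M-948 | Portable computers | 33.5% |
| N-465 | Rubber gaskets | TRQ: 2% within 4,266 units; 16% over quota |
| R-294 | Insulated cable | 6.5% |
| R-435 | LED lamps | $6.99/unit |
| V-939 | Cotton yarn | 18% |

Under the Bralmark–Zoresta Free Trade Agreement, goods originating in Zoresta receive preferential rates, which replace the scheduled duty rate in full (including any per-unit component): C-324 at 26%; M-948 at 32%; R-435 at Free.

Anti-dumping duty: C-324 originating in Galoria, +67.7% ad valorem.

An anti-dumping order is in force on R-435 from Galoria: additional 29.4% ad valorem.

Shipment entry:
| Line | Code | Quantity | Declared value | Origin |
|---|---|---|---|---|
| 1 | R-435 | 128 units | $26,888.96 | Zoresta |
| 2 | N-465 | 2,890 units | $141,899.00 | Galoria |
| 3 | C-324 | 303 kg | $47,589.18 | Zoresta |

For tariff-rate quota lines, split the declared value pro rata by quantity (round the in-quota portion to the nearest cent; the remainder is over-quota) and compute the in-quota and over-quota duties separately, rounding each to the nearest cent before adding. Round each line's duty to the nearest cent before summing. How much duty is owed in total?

$15,211.17

Line 1 (R-435, Zoresta, 128 units, $26,888.96):
Base rate for R-435 is $6.99/unit.
Origin Zoresta qualifies under the Bralmark–Zoresta agreement and R-435 is covered: preferential rate Free applies instead.
The additional-duty order on R-435 targets Galoria, not Zoresta; it does not apply.
Duty = $26,888.96 × 0% = $0.00.
Line 2 (N-465, Galoria, 2,890 units, $141,899.00):
Code N-465 is under a tariff-rate quota (threshold 4,266 units). Quantity 2,890 units is within the quota, so the in-quota rate 2% applies to the full value.
Duty = $141,899.00 × 2% = $2,837.98.
Line 3 (C-324, Zoresta, 303 kg, $47,589.18):
Base rate for C-324 is 32.5%.
Origin Zoresta qualifies under the Bralmark–Zoresta agreement and C-324 is covered: preferential rate 26% applies instead.
The additional-duty order on C-324 targets Galoria, not Zoresta; it does not apply.
Duty = $47,589.18 × 26% = $12,373.19.
Total = $0.00 + $2,837.98 + $12,373.19 = $15,211.17.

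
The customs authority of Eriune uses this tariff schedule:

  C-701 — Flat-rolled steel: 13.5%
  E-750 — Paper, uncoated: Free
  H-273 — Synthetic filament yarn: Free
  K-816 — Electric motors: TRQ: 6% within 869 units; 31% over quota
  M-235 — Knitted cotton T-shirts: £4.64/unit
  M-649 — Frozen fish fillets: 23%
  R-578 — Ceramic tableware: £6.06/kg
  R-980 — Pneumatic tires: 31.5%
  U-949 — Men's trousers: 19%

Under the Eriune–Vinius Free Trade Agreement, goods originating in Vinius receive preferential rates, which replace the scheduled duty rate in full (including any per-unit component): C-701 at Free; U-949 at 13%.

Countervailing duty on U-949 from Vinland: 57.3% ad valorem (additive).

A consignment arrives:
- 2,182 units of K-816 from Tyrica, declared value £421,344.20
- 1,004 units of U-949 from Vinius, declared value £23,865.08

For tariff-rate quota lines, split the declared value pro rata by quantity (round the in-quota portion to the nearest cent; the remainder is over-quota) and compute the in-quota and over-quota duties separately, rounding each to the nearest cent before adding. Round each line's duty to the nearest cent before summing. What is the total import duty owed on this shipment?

Line 1 (K-816, Tyrica, 2,182 units, £421,344.20):
Code K-816 is under a tariff-rate quota (threshold 869 units). In-quota: 869 units at 6%; over-quota: 1,313 units at 31%.
Pro-rata value split: in-quota = £421,344.20 × 869/2,182 = £167,803.90; over-quota = £421,344.20 − £167,803.90 = £253,540.30.
In-quota duty = £167,803.90 × 6% = £10,068.23. Over-quota duty = £253,540.30 × 31% = £78,597.49.
Line duty = £10,068.23 + £78,597.49 = £88,665.72.
Line 2 (U-949, Vinius, 1,004 units, £23,865.08):
Base rate for U-949 is 19%.
Origin Vinius qualifies under the Eriune–Vinius agreement and U-949 is covered: preferential rate 13% applies instead.
The additional-duty order on U-949 targets Vinland, not Vinius; it does not apply.
Duty = £23,865.08 × 13% = £3,102.46.
Total = £88,665.72 + £3,102.46 = £91,768.18.

£91,768.18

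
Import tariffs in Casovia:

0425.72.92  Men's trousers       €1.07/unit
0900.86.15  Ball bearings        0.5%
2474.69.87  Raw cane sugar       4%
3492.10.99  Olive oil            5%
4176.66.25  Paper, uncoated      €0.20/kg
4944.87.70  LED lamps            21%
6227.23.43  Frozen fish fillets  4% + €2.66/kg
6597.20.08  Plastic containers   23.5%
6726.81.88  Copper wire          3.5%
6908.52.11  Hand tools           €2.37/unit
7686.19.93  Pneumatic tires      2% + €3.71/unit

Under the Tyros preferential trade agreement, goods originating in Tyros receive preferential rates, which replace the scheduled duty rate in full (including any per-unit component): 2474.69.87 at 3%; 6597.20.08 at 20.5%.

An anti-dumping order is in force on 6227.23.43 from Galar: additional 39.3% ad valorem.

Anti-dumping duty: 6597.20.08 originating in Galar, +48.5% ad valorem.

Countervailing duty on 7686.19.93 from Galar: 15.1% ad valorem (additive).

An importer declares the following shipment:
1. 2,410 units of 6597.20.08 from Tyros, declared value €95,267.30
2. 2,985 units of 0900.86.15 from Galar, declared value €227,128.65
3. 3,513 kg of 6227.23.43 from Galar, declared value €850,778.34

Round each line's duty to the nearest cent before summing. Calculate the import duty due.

Line 1 (6597.20.08, Tyros, 2,410 units, €95,267.30):
Base rate for 6597.20.08 is 23.5%.
Origin Tyros qualifies under the Casovia–Tyros agreement and 6597.20.08 is covered: preferential rate 20.5% applies instead.
The additional-duty order on 6597.20.08 targets Galar, not Tyros; it does not apply.
Duty = €95,267.30 × 20.5% = €19,529.80.
Line 2 (0900.86.15, Galar, 2,985 units, €227,128.65):
Base rate for 0900.86.15 is 0.5%.
Duty = €227,128.65 × 0.5% = €1,135.64.
Line 3 (6227.23.43, Galar, 3,513 kg, €850,778.34):
Base rate for 6227.23.43 is 4% + €2.66/kg.
Additional duty on 6227.23.43 from Galar: +39.3%. Applied ad valorem rate: 4% + 39.3% = 43.3%.
Duty = €850,778.34 × 43.3% + 3,513 × €2.66 = €377,731.60.
Total = €19,529.80 + €1,135.64 + €377,731.60 = €398,397.04.

€398,397.04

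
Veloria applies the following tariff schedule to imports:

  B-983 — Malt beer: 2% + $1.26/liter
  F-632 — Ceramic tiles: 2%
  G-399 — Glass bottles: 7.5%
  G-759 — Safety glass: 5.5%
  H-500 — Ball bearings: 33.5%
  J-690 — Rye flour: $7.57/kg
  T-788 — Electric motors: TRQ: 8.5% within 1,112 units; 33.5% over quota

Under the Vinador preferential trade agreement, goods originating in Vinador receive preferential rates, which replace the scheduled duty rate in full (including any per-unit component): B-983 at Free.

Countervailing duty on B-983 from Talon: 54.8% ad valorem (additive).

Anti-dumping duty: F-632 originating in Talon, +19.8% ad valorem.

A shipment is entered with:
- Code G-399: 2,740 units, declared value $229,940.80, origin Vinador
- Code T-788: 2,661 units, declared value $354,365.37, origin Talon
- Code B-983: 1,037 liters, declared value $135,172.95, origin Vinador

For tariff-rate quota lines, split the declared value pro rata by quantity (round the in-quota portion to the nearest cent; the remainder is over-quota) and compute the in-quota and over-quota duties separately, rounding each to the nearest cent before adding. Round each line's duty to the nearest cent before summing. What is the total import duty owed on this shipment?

$98,936.70

Line 1 (G-399, Vinador, 2,740 units, $229,940.80):
Base rate for G-399 is 7.5%.
Origin Vinador is the FTA partner but G-399 is not on the preference list; base rate stands.
Duty = $229,940.80 × 7.5% = $17,245.56.
Line 2 (T-788, Talon, 2,661 units, $354,365.37):
Code T-788 is under a tariff-rate quota (threshold 1,112 units). In-quota: 1,112 units at 8.5%; over-quota: 1,549 units at 33.5%.
Pro-rata value split: in-quota = $354,365.37 × 1,112/2,661 = $148,085.04; over-quota = $354,365.37 − $148,085.04 = $206,280.33.
In-quota duty = $148,085.04 × 8.5% = $12,587.23. Over-quota duty = $206,280.33 × 33.5% = $69,103.91.
Line duty = $12,587.23 + $69,103.91 = $81,691.14.
Line 3 (B-983, Vinador, 1,037 liters, $135,172.95):
Base rate for B-983 is 2% + $1.26/liter.
Origin Vinador qualifies under the Veloria–Vinador agreement and B-983 is covered: preferential rate Free applies instead.
The additional-duty order on B-983 targets Talon, not Vinador; it does not apply.
Duty = $135,172.95 × 0% = $0.00.
Total = $17,245.56 + $81,691.14 + $0.00 = $98,936.70.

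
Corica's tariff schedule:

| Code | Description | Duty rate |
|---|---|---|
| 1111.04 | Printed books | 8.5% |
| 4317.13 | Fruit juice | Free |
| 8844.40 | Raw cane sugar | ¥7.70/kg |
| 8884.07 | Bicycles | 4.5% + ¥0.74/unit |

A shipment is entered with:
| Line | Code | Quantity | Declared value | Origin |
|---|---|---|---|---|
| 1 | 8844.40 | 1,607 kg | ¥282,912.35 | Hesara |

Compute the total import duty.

¥12,373.90

Line 1 (8844.40, Hesara, 1,607 kg, ¥282,912.35):
Base rate for 8844.40 is ¥7.70/kg.
Duty = 1,607 × ¥7.70 = ¥12,373.90.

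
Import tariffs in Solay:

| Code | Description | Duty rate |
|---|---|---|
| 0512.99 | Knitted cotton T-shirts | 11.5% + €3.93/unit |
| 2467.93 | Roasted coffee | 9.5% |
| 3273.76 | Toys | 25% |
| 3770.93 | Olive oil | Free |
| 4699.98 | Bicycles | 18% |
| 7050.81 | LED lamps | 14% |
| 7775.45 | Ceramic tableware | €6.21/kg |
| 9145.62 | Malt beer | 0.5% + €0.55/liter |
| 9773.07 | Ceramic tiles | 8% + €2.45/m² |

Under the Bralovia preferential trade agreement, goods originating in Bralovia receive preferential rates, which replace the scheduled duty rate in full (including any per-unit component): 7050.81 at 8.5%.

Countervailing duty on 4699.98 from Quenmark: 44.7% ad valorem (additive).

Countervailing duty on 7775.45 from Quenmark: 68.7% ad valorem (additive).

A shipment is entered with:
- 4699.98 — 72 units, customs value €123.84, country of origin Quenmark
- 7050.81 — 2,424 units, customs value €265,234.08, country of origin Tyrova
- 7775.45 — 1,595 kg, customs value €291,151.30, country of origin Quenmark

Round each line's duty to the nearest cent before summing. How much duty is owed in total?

€247,136.31

Line 1 (4699.98, Quenmark, 72 units, €123.84):
Base rate for 4699.98 is 18%.
Additional duty on 4699.98 from Quenmark: +44.7%. Applied ad valorem rate: 18% + 44.7% = 62.7%.
Duty = €123.84 × 62.7% = €77.65.
Line 2 (7050.81, Tyrova, 2,424 units, €265,234.08):
Base rate for 7050.81 is 14%.
7050.81 has an FTA preferential rate, but origin Tyrova is not Bralovia; base rate stands.
Duty = €265,234.08 × 14% = €37,132.77.
Line 3 (7775.45, Quenmark, 1,595 kg, €291,151.30):
Base rate for 7775.45 is €6.21/kg.
Additional duty on 7775.45 from Quenmark: +68.7% ad valorem. Applied ad valorem rate = 68.7%.
Duty = €291,151.30 × 68.7% + 1,595 × €6.21 = €209,925.89.
Total = €77.65 + €37,132.77 + €209,925.89 = €247,136.31.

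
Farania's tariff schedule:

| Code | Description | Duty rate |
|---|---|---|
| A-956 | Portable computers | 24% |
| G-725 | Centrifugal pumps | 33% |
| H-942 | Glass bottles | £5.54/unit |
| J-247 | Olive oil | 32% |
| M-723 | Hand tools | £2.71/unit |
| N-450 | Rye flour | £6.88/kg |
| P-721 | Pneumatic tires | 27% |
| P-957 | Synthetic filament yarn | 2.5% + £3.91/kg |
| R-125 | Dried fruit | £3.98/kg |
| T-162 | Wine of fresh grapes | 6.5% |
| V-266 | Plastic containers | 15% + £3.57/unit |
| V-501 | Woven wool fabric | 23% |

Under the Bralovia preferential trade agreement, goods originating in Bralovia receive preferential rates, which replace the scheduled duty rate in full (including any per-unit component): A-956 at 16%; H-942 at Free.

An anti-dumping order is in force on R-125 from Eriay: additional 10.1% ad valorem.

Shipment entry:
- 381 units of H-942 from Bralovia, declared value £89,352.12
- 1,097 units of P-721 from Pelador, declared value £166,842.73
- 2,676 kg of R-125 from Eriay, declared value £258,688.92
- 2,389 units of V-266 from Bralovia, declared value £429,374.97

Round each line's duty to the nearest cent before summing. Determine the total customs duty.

£154,760.58

Line 1 (H-942, Bralovia, 381 units, £89,352.12):
Base rate for H-942 is £5.54/unit.
Origin Bralovia qualifies under the Farania–Bralovia agreement and H-942 is covered: preferential rate Free applies instead.
Duty = £89,352.12 × 0% = £0.00.
Line 2 (P-721, Pelador, 1,097 units, £166,842.73):
Base rate for P-721 is 27%.
Duty = £166,842.73 × 27% = £45,047.54.
Line 3 (R-125, Eriay, 2,676 kg, £258,688.92):
Base rate for R-125 is £3.98/kg.
Additional duty on R-125 from Eriay: +10.1% ad valorem. Applied ad valorem rate = 10.1%.
Duty = £258,688.92 × 10.1% + 2,676 × £3.98 = £36,778.06.
Line 4 (V-266, Bralovia, 2,389 units, £429,374.97):
Base rate for V-266 is 15% + £3.57/unit.
Origin Bralovia is the FTA partner but V-266 is not on the preference list; base rate stands.
Duty = £429,374.97 × 15% + 2,389 × £3.57 = £72,934.98.
Total = £0.00 + £45,047.54 + £36,778.06 + £72,934.98 = £154,760.58.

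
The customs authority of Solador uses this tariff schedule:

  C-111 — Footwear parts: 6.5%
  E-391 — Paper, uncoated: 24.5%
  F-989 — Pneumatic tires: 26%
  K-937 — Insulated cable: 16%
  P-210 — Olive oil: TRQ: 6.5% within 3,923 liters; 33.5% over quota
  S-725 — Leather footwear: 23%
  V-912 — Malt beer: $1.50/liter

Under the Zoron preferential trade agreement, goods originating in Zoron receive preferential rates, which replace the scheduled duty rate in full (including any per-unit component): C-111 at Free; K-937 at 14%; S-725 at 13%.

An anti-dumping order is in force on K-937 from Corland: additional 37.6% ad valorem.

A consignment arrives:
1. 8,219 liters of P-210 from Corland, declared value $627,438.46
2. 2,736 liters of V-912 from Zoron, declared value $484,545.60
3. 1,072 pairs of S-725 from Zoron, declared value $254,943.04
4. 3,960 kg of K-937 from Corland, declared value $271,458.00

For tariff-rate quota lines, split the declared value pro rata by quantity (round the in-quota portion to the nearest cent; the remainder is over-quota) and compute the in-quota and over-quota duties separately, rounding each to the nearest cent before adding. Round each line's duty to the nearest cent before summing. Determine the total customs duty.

$312,079.88

Line 1 (P-210, Corland, 8,219 liters, $627,438.46):
Code P-210 is under a tariff-rate quota (threshold 3,923 liters). In-quota: 3,923 liters at 6.5%; over-quota: 4,296 liters at 33.5%.
Pro-rata value split: in-quota = $627,438.46 × 3,923/8,219 = $299,481.82; over-quota = $627,438.46 − $299,481.82 = $327,956.64.
In-quota duty = $299,481.82 × 6.5% = $19,466.32. Over-quota duty = $327,956.64 × 33.5% = $109,865.47.
Line duty = $19,466.32 + $109,865.47 = $129,331.79.
Line 2 (V-912, Zoron, 2,736 liters, $484,545.60):
Base rate for V-912 is $1.50/liter.
Origin Zoron is the FTA partner but V-912 is not on the preference list; base rate stands.
Duty = 2,736 × $1.50 = $4,104.00.
Line 3 (S-725, Zoron, 1,072 pairs, $254,943.04):
Base rate for S-725 is 23%.
Origin Zoron qualifies under the Solador–Zoron agreement and S-725 is covered: preferential rate 13% applies instead.
Duty = $254,943.04 × 13% = $33,142.60.
Line 4 (K-937, Corland, 3,960 kg, $271,458.00):
Base rate for K-937 is 16%.
K-937 has an FTA preferential rate, but origin Corland is not Zoron; base rate stands.
Additional duty on K-937 from Corland: +37.6%. Applied ad valorem rate: 16% + 37.6% = 53.6%.
Duty = $271,458.00 × 53.6% = $145,501.49.
Total = $129,331.79 + $4,104.00 + $33,142.60 + $145,501.49 = $312,079.88.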